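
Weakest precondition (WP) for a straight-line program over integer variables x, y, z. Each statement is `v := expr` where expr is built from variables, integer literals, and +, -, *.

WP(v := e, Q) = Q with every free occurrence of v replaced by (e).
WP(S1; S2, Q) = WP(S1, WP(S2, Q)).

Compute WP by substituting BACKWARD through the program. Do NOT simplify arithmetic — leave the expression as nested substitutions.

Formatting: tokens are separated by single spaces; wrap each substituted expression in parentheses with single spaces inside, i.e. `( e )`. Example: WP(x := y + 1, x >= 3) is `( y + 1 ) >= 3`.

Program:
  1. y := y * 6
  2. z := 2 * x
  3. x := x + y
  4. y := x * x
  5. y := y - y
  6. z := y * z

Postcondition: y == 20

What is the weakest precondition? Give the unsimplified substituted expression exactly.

Answer: ( ( ( x + ( y * 6 ) ) * ( x + ( y * 6 ) ) ) - ( ( x + ( y * 6 ) ) * ( x + ( y * 6 ) ) ) ) == 20

Derivation:
post: y == 20
stmt 6: z := y * z  -- replace 0 occurrence(s) of z with (y * z)
  => y == 20
stmt 5: y := y - y  -- replace 1 occurrence(s) of y with (y - y)
  => ( y - y ) == 20
stmt 4: y := x * x  -- replace 2 occurrence(s) of y with (x * x)
  => ( ( x * x ) - ( x * x ) ) == 20
stmt 3: x := x + y  -- replace 4 occurrence(s) of x with (x + y)
  => ( ( ( x + y ) * ( x + y ) ) - ( ( x + y ) * ( x + y ) ) ) == 20
stmt 2: z := 2 * x  -- replace 0 occurrence(s) of z with (2 * x)
  => ( ( ( x + y ) * ( x + y ) ) - ( ( x + y ) * ( x + y ) ) ) == 20
stmt 1: y := y * 6  -- replace 4 occurrence(s) of y with (y * 6)
  => ( ( ( x + ( y * 6 ) ) * ( x + ( y * 6 ) ) ) - ( ( x + ( y * 6 ) ) * ( x + ( y * 6 ) ) ) ) == 20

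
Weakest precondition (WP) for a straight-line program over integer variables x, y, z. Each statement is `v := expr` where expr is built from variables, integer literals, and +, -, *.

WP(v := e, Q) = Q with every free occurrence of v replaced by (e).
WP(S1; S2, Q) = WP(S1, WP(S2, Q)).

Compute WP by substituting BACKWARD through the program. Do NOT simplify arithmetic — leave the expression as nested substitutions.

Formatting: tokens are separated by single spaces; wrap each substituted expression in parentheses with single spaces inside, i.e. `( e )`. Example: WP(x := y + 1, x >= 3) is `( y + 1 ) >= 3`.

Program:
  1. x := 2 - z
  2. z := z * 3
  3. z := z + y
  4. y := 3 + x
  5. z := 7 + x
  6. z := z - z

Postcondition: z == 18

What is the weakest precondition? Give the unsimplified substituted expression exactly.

post: z == 18
stmt 6: z := z - z  -- replace 1 occurrence(s) of z with (z - z)
  => ( z - z ) == 18
stmt 5: z := 7 + x  -- replace 2 occurrence(s) of z with (7 + x)
  => ( ( 7 + x ) - ( 7 + x ) ) == 18
stmt 4: y := 3 + x  -- replace 0 occurrence(s) of y with (3 + x)
  => ( ( 7 + x ) - ( 7 + x ) ) == 18
stmt 3: z := z + y  -- replace 0 occurrence(s) of z with (z + y)
  => ( ( 7 + x ) - ( 7 + x ) ) == 18
stmt 2: z := z * 3  -- replace 0 occurrence(s) of z with (z * 3)
  => ( ( 7 + x ) - ( 7 + x ) ) == 18
stmt 1: x := 2 - z  -- replace 2 occurrence(s) of x with (2 - z)
  => ( ( 7 + ( 2 - z ) ) - ( 7 + ( 2 - z ) ) ) == 18

Answer: ( ( 7 + ( 2 - z ) ) - ( 7 + ( 2 - z ) ) ) == 18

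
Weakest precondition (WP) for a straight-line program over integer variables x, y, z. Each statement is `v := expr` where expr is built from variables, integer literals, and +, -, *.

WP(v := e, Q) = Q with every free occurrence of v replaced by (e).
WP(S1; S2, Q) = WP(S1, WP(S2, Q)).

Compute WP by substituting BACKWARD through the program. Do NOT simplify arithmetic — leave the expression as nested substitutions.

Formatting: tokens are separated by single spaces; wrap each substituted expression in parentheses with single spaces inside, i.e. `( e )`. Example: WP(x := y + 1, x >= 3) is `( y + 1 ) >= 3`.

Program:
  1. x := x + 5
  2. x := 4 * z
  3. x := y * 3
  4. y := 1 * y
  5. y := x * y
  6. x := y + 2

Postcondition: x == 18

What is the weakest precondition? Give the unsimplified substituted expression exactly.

Answer: ( ( ( y * 3 ) * ( 1 * y ) ) + 2 ) == 18

Derivation:
post: x == 18
stmt 6: x := y + 2  -- replace 1 occurrence(s) of x with (y + 2)
  => ( y + 2 ) == 18
stmt 5: y := x * y  -- replace 1 occurrence(s) of y with (x * y)
  => ( ( x * y ) + 2 ) == 18
stmt 4: y := 1 * y  -- replace 1 occurrence(s) of y with (1 * y)
  => ( ( x * ( 1 * y ) ) + 2 ) == 18
stmt 3: x := y * 3  -- replace 1 occurrence(s) of x with (y * 3)
  => ( ( ( y * 3 ) * ( 1 * y ) ) + 2 ) == 18
stmt 2: x := 4 * z  -- replace 0 occurrence(s) of x with (4 * z)
  => ( ( ( y * 3 ) * ( 1 * y ) ) + 2 ) == 18
stmt 1: x := x + 5  -- replace 0 occurrence(s) of x with (x + 5)
  => ( ( ( y * 3 ) * ( 1 * y ) ) + 2 ) == 18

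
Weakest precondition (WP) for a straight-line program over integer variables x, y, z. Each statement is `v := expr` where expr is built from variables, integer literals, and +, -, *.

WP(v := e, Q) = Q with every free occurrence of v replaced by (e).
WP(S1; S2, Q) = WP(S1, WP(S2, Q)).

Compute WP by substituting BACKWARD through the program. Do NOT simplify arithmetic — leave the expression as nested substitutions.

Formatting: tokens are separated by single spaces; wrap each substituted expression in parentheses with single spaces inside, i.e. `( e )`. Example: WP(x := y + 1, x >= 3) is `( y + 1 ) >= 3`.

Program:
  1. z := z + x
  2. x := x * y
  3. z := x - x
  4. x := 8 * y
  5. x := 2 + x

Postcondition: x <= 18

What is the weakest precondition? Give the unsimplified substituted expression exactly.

Answer: ( 2 + ( 8 * y ) ) <= 18

Derivation:
post: x <= 18
stmt 5: x := 2 + x  -- replace 1 occurrence(s) of x with (2 + x)
  => ( 2 + x ) <= 18
stmt 4: x := 8 * y  -- replace 1 occurrence(s) of x with (8 * y)
  => ( 2 + ( 8 * y ) ) <= 18
stmt 3: z := x - x  -- replace 0 occurrence(s) of z with (x - x)
  => ( 2 + ( 8 * y ) ) <= 18
stmt 2: x := x * y  -- replace 0 occurrence(s) of x with (x * y)
  => ( 2 + ( 8 * y ) ) <= 18
stmt 1: z := z + x  -- replace 0 occurrence(s) of z with (z + x)
  => ( 2 + ( 8 * y ) ) <= 18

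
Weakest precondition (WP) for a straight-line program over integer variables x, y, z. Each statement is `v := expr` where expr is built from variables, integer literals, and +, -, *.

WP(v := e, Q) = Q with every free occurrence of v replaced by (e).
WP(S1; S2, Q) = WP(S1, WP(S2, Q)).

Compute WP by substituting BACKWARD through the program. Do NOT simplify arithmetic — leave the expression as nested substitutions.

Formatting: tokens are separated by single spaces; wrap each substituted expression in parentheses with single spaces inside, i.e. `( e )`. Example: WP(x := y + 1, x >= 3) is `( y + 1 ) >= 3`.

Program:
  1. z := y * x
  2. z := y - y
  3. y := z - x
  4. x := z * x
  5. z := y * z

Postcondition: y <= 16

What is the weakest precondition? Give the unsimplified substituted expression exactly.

Answer: ( ( y - y ) - x ) <= 16

Derivation:
post: y <= 16
stmt 5: z := y * z  -- replace 0 occurrence(s) of z with (y * z)
  => y <= 16
stmt 4: x := z * x  -- replace 0 occurrence(s) of x with (z * x)
  => y <= 16
stmt 3: y := z - x  -- replace 1 occurrence(s) of y with (z - x)
  => ( z - x ) <= 16
stmt 2: z := y - y  -- replace 1 occurrence(s) of z with (y - y)
  => ( ( y - y ) - x ) <= 16
stmt 1: z := y * x  -- replace 0 occurrence(s) of z with (y * x)
  => ( ( y - y ) - x ) <= 16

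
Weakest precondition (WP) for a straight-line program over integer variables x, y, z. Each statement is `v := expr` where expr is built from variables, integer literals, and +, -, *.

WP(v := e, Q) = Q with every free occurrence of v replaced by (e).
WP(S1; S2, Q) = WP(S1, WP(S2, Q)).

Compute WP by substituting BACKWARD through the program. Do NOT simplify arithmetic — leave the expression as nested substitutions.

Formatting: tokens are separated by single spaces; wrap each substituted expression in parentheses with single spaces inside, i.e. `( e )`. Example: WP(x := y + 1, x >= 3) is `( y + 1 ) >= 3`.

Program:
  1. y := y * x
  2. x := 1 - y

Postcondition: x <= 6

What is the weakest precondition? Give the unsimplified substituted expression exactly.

Answer: ( 1 - ( y * x ) ) <= 6

Derivation:
post: x <= 6
stmt 2: x := 1 - y  -- replace 1 occurrence(s) of x with (1 - y)
  => ( 1 - y ) <= 6
stmt 1: y := y * x  -- replace 1 occurrence(s) of y with (y * x)
  => ( 1 - ( y * x ) ) <= 6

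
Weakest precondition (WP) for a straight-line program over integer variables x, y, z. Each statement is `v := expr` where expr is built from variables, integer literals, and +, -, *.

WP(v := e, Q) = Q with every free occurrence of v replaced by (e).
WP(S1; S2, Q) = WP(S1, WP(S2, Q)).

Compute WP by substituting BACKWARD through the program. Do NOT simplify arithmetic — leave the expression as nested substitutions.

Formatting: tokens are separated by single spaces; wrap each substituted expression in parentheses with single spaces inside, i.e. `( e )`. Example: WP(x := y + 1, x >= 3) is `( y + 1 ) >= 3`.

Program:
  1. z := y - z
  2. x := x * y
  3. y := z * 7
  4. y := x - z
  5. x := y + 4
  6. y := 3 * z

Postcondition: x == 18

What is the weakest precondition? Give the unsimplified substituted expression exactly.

post: x == 18
stmt 6: y := 3 * z  -- replace 0 occurrence(s) of y with (3 * z)
  => x == 18
stmt 5: x := y + 4  -- replace 1 occurrence(s) of x with (y + 4)
  => ( y + 4 ) == 18
stmt 4: y := x - z  -- replace 1 occurrence(s) of y with (x - z)
  => ( ( x - z ) + 4 ) == 18
stmt 3: y := z * 7  -- replace 0 occurrence(s) of y with (z * 7)
  => ( ( x - z ) + 4 ) == 18
stmt 2: x := x * y  -- replace 1 occurrence(s) of x with (x * y)
  => ( ( ( x * y ) - z ) + 4 ) == 18
stmt 1: z := y - z  -- replace 1 occurrence(s) of z with (y - z)
  => ( ( ( x * y ) - ( y - z ) ) + 4 ) == 18

Answer: ( ( ( x * y ) - ( y - z ) ) + 4 ) == 18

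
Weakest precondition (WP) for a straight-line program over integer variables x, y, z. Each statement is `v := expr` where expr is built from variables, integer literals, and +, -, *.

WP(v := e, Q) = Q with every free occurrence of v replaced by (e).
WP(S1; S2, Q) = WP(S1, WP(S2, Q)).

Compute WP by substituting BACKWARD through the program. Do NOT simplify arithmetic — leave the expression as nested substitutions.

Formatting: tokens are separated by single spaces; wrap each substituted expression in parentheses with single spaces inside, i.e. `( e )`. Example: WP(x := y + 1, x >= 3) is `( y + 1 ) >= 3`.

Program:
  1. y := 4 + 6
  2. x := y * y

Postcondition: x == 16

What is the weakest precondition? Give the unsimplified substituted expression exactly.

Answer: ( ( 4 + 6 ) * ( 4 + 6 ) ) == 16

Derivation:
post: x == 16
stmt 2: x := y * y  -- replace 1 occurrence(s) of x with (y * y)
  => ( y * y ) == 16
stmt 1: y := 4 + 6  -- replace 2 occurrence(s) of y with (4 + 6)
  => ( ( 4 + 6 ) * ( 4 + 6 ) ) == 16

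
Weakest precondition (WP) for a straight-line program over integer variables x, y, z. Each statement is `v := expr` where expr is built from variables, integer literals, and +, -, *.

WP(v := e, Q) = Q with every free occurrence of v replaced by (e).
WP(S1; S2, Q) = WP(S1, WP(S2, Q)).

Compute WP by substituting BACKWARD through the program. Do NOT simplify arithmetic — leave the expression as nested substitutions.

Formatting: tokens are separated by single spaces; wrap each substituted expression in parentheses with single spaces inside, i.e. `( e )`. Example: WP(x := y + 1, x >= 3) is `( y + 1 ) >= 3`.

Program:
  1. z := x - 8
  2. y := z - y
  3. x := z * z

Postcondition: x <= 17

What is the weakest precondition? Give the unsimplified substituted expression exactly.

post: x <= 17
stmt 3: x := z * z  -- replace 1 occurrence(s) of x with (z * z)
  => ( z * z ) <= 17
stmt 2: y := z - y  -- replace 0 occurrence(s) of y with (z - y)
  => ( z * z ) <= 17
stmt 1: z := x - 8  -- replace 2 occurrence(s) of z with (x - 8)
  => ( ( x - 8 ) * ( x - 8 ) ) <= 17

Answer: ( ( x - 8 ) * ( x - 8 ) ) <= 17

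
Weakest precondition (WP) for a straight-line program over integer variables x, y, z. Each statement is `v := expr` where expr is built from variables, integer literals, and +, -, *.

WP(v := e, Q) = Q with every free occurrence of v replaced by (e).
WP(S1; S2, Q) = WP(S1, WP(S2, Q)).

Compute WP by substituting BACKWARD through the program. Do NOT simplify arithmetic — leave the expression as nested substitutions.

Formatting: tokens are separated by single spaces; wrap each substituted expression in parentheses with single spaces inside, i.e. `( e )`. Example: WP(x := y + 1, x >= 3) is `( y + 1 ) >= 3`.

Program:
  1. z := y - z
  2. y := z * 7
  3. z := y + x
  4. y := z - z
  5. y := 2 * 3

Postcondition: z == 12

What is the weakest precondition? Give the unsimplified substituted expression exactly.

post: z == 12
stmt 5: y := 2 * 3  -- replace 0 occurrence(s) of y with (2 * 3)
  => z == 12
stmt 4: y := z - z  -- replace 0 occurrence(s) of y with (z - z)
  => z == 12
stmt 3: z := y + x  -- replace 1 occurrence(s) of z with (y + x)
  => ( y + x ) == 12
stmt 2: y := z * 7  -- replace 1 occurrence(s) of y with (z * 7)
  => ( ( z * 7 ) + x ) == 12
stmt 1: z := y - z  -- replace 1 occurrence(s) of z with (y - z)
  => ( ( ( y - z ) * 7 ) + x ) == 12

Answer: ( ( ( y - z ) * 7 ) + x ) == 12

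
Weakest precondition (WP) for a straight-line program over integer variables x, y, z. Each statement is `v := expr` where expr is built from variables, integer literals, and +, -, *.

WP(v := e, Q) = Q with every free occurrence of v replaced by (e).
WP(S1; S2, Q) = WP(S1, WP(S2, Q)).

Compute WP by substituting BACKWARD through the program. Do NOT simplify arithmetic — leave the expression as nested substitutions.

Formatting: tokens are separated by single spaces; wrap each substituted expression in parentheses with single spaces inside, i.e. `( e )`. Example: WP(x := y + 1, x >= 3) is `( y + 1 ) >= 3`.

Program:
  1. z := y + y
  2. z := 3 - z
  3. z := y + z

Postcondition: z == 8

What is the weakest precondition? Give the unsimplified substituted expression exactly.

Answer: ( y + ( 3 - ( y + y ) ) ) == 8

Derivation:
post: z == 8
stmt 3: z := y + z  -- replace 1 occurrence(s) of z with (y + z)
  => ( y + z ) == 8
stmt 2: z := 3 - z  -- replace 1 occurrence(s) of z with (3 - z)
  => ( y + ( 3 - z ) ) == 8
stmt 1: z := y + y  -- replace 1 occurrence(s) of z with (y + y)
  => ( y + ( 3 - ( y + y ) ) ) == 8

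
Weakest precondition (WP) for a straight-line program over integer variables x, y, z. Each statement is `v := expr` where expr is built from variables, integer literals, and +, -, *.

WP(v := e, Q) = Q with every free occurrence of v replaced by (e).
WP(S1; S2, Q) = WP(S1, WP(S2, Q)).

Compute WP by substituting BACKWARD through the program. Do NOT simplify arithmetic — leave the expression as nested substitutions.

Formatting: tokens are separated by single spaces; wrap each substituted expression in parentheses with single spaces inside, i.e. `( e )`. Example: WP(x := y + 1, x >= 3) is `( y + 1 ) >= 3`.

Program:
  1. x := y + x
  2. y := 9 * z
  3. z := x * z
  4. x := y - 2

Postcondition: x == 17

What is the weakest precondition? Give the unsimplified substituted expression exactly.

post: x == 17
stmt 4: x := y - 2  -- replace 1 occurrence(s) of x with (y - 2)
  => ( y - 2 ) == 17
stmt 3: z := x * z  -- replace 0 occurrence(s) of z with (x * z)
  => ( y - 2 ) == 17
stmt 2: y := 9 * z  -- replace 1 occurrence(s) of y with (9 * z)
  => ( ( 9 * z ) - 2 ) == 17
stmt 1: x := y + x  -- replace 0 occurrence(s) of x with (y + x)
  => ( ( 9 * z ) - 2 ) == 17

Answer: ( ( 9 * z ) - 2 ) == 17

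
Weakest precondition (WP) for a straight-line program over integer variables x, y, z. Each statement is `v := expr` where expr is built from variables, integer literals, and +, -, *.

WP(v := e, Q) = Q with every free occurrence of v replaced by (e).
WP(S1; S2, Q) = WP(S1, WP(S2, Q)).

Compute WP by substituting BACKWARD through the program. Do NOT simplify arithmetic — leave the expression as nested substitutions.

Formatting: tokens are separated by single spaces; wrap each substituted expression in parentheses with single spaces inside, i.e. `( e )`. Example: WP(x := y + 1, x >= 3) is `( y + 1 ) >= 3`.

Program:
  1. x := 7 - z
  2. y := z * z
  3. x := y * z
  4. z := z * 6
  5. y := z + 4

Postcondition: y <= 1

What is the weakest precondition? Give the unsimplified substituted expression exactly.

post: y <= 1
stmt 5: y := z + 4  -- replace 1 occurrence(s) of y with (z + 4)
  => ( z + 4 ) <= 1
stmt 4: z := z * 6  -- replace 1 occurrence(s) of z with (z * 6)
  => ( ( z * 6 ) + 4 ) <= 1
stmt 3: x := y * z  -- replace 0 occurrence(s) of x with (y * z)
  => ( ( z * 6 ) + 4 ) <= 1
stmt 2: y := z * z  -- replace 0 occurrence(s) of y with (z * z)
  => ( ( z * 6 ) + 4 ) <= 1
stmt 1: x := 7 - z  -- replace 0 occurrence(s) of x with (7 - z)
  => ( ( z * 6 ) + 4 ) <= 1

Answer: ( ( z * 6 ) + 4 ) <= 1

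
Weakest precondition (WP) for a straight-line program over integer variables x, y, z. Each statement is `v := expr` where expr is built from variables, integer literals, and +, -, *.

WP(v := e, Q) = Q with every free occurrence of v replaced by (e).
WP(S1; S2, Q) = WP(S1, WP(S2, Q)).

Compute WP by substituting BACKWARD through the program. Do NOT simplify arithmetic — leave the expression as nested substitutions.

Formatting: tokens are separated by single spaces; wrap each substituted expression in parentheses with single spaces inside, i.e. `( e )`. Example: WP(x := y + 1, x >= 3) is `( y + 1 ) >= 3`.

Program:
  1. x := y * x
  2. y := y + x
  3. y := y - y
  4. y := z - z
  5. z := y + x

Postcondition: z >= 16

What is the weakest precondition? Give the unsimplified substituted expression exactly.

post: z >= 16
stmt 5: z := y + x  -- replace 1 occurrence(s) of z with (y + x)
  => ( y + x ) >= 16
stmt 4: y := z - z  -- replace 1 occurrence(s) of y with (z - z)
  => ( ( z - z ) + x ) >= 16
stmt 3: y := y - y  -- replace 0 occurrence(s) of y with (y - y)
  => ( ( z - z ) + x ) >= 16
stmt 2: y := y + x  -- replace 0 occurrence(s) of y with (y + x)
  => ( ( z - z ) + x ) >= 16
stmt 1: x := y * x  -- replace 1 occurrence(s) of x with (y * x)
  => ( ( z - z ) + ( y * x ) ) >= 16

Answer: ( ( z - z ) + ( y * x ) ) >= 16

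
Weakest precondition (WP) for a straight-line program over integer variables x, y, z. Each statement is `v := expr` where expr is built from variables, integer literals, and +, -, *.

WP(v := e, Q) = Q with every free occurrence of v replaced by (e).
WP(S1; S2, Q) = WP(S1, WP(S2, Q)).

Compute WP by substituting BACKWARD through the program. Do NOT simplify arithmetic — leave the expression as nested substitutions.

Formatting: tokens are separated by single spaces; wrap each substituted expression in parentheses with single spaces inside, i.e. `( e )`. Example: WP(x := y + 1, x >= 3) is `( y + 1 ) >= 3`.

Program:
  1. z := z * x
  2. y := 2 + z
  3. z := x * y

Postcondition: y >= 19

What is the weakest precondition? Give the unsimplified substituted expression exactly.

Answer: ( 2 + ( z * x ) ) >= 19

Derivation:
post: y >= 19
stmt 3: z := x * y  -- replace 0 occurrence(s) of z with (x * y)
  => y >= 19
stmt 2: y := 2 + z  -- replace 1 occurrence(s) of y with (2 + z)
  => ( 2 + z ) >= 19
stmt 1: z := z * x  -- replace 1 occurrence(s) of z with (z * x)
  => ( 2 + ( z * x ) ) >= 19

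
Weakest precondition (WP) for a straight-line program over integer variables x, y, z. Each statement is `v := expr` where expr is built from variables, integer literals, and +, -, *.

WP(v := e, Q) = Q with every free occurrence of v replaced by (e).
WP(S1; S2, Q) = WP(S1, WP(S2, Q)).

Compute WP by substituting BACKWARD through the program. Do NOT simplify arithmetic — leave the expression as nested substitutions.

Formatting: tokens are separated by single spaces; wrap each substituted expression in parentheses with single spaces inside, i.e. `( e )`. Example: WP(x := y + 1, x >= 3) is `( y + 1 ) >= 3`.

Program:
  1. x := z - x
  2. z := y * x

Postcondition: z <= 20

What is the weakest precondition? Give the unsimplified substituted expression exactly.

post: z <= 20
stmt 2: z := y * x  -- replace 1 occurrence(s) of z with (y * x)
  => ( y * x ) <= 20
stmt 1: x := z - x  -- replace 1 occurrence(s) of x with (z - x)
  => ( y * ( z - x ) ) <= 20

Answer: ( y * ( z - x ) ) <= 20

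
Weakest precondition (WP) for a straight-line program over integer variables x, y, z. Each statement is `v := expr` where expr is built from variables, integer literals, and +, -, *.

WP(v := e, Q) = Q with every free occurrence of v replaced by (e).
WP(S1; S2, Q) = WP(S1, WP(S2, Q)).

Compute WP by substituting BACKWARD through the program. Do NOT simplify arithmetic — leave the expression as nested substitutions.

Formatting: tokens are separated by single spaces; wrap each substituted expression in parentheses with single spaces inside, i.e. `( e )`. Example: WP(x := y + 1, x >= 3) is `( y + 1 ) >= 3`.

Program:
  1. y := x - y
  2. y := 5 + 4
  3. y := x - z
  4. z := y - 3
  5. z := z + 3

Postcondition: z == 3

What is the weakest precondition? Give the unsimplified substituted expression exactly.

Answer: ( ( ( x - z ) - 3 ) + 3 ) == 3

Derivation:
post: z == 3
stmt 5: z := z + 3  -- replace 1 occurrence(s) of z with (z + 3)
  => ( z + 3 ) == 3
stmt 4: z := y - 3  -- replace 1 occurrence(s) of z with (y - 3)
  => ( ( y - 3 ) + 3 ) == 3
stmt 3: y := x - z  -- replace 1 occurrence(s) of y with (x - z)
  => ( ( ( x - z ) - 3 ) + 3 ) == 3
stmt 2: y := 5 + 4  -- replace 0 occurrence(s) of y with (5 + 4)
  => ( ( ( x - z ) - 3 ) + 3 ) == 3
stmt 1: y := x - y  -- replace 0 occurrence(s) of y with (x - y)
  => ( ( ( x - z ) - 3 ) + 3 ) == 3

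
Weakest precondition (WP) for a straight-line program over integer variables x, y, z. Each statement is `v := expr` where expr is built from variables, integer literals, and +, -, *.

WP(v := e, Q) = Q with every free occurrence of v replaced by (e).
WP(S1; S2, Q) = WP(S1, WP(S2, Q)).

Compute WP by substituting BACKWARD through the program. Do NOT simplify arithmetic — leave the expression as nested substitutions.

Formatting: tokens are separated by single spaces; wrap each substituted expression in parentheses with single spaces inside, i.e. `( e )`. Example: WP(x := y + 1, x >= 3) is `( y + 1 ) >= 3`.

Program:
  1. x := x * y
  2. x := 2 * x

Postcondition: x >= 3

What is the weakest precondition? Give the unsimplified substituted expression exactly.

Answer: ( 2 * ( x * y ) ) >= 3

Derivation:
post: x >= 3
stmt 2: x := 2 * x  -- replace 1 occurrence(s) of x with (2 * x)
  => ( 2 * x ) >= 3
stmt 1: x := x * y  -- replace 1 occurrence(s) of x with (x * y)
  => ( 2 * ( x * y ) ) >= 3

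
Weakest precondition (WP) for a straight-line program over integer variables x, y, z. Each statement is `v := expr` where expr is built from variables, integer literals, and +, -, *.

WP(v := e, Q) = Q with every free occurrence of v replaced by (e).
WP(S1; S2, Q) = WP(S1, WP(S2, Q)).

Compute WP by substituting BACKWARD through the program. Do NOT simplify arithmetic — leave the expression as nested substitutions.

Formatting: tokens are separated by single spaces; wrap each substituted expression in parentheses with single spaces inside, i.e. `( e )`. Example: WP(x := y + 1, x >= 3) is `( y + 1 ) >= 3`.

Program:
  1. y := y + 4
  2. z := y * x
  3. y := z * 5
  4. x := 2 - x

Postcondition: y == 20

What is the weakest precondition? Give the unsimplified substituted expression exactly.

post: y == 20
stmt 4: x := 2 - x  -- replace 0 occurrence(s) of x with (2 - x)
  => y == 20
stmt 3: y := z * 5  -- replace 1 occurrence(s) of y with (z * 5)
  => ( z * 5 ) == 20
stmt 2: z := y * x  -- replace 1 occurrence(s) of z with (y * x)
  => ( ( y * x ) * 5 ) == 20
stmt 1: y := y + 4  -- replace 1 occurrence(s) of y with (y + 4)
  => ( ( ( y + 4 ) * x ) * 5 ) == 20

Answer: ( ( ( y + 4 ) * x ) * 5 ) == 20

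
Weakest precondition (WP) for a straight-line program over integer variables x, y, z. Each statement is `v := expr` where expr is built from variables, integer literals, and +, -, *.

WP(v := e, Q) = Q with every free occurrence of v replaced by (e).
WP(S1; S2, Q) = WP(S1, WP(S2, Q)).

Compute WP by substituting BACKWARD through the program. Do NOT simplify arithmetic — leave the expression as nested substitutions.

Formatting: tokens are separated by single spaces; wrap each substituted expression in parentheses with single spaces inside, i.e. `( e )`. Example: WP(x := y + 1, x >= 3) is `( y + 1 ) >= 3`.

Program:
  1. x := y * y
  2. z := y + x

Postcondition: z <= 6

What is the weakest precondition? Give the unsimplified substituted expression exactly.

post: z <= 6
stmt 2: z := y + x  -- replace 1 occurrence(s) of z with (y + x)
  => ( y + x ) <= 6
stmt 1: x := y * y  -- replace 1 occurrence(s) of x with (y * y)
  => ( y + ( y * y ) ) <= 6

Answer: ( y + ( y * y ) ) <= 6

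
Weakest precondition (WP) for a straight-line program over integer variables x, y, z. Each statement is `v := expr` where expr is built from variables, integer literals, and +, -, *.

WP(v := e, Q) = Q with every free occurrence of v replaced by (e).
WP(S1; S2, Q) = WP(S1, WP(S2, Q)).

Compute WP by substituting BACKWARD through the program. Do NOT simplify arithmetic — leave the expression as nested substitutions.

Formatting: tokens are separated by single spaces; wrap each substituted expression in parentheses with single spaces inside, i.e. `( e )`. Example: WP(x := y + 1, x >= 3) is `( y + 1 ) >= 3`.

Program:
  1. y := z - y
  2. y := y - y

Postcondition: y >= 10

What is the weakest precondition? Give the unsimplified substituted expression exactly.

Answer: ( ( z - y ) - ( z - y ) ) >= 10

Derivation:
post: y >= 10
stmt 2: y := y - y  -- replace 1 occurrence(s) of y with (y - y)
  => ( y - y ) >= 10
stmt 1: y := z - y  -- replace 2 occurrence(s) of y with (z - y)
  => ( ( z - y ) - ( z - y ) ) >= 10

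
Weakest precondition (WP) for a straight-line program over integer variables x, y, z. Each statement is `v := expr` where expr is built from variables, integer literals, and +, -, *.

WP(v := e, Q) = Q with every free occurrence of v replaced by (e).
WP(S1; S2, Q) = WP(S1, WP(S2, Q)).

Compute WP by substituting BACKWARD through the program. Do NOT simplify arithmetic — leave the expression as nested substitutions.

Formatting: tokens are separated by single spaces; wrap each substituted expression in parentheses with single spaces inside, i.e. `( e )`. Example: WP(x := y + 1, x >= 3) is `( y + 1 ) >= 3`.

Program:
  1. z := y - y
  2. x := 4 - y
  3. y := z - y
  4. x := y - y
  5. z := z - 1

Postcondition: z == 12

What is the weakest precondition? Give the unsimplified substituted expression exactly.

post: z == 12
stmt 5: z := z - 1  -- replace 1 occurrence(s) of z with (z - 1)
  => ( z - 1 ) == 12
stmt 4: x := y - y  -- replace 0 occurrence(s) of x with (y - y)
  => ( z - 1 ) == 12
stmt 3: y := z - y  -- replace 0 occurrence(s) of y with (z - y)
  => ( z - 1 ) == 12
stmt 2: x := 4 - y  -- replace 0 occurrence(s) of x with (4 - y)
  => ( z - 1 ) == 12
stmt 1: z := y - y  -- replace 1 occurrence(s) of z with (y - y)
  => ( ( y - y ) - 1 ) == 12

Answer: ( ( y - y ) - 1 ) == 12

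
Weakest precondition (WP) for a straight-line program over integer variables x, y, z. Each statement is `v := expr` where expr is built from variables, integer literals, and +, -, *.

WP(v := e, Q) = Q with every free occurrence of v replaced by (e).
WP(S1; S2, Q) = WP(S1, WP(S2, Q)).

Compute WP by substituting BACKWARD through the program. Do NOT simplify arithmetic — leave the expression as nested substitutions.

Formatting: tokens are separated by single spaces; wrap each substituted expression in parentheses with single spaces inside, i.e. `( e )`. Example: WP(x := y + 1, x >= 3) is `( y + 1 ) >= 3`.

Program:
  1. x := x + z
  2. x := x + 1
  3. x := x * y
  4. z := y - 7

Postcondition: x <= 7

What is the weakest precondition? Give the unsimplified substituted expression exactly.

post: x <= 7
stmt 4: z := y - 7  -- replace 0 occurrence(s) of z with (y - 7)
  => x <= 7
stmt 3: x := x * y  -- replace 1 occurrence(s) of x with (x * y)
  => ( x * y ) <= 7
stmt 2: x := x + 1  -- replace 1 occurrence(s) of x with (x + 1)
  => ( ( x + 1 ) * y ) <= 7
stmt 1: x := x + z  -- replace 1 occurrence(s) of x with (x + z)
  => ( ( ( x + z ) + 1 ) * y ) <= 7

Answer: ( ( ( x + z ) + 1 ) * y ) <= 7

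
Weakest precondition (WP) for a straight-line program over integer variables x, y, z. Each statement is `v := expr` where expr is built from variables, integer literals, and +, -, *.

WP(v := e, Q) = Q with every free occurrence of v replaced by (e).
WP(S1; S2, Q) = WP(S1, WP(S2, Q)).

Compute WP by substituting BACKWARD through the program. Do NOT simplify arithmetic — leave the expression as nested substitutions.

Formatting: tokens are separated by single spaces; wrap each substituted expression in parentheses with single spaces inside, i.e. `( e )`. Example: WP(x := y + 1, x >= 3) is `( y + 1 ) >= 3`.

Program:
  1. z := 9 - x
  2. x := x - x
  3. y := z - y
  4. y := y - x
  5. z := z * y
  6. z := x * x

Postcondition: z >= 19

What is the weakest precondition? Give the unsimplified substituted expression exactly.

post: z >= 19
stmt 6: z := x * x  -- replace 1 occurrence(s) of z with (x * x)
  => ( x * x ) >= 19
stmt 5: z := z * y  -- replace 0 occurrence(s) of z with (z * y)
  => ( x * x ) >= 19
stmt 4: y := y - x  -- replace 0 occurrence(s) of y with (y - x)
  => ( x * x ) >= 19
stmt 3: y := z - y  -- replace 0 occurrence(s) of y with (z - y)
  => ( x * x ) >= 19
stmt 2: x := x - x  -- replace 2 occurrence(s) of x with (x - x)
  => ( ( x - x ) * ( x - x ) ) >= 19
stmt 1: z := 9 - x  -- replace 0 occurrence(s) of z with (9 - x)
  => ( ( x - x ) * ( x - x ) ) >= 19

Answer: ( ( x - x ) * ( x - x ) ) >= 19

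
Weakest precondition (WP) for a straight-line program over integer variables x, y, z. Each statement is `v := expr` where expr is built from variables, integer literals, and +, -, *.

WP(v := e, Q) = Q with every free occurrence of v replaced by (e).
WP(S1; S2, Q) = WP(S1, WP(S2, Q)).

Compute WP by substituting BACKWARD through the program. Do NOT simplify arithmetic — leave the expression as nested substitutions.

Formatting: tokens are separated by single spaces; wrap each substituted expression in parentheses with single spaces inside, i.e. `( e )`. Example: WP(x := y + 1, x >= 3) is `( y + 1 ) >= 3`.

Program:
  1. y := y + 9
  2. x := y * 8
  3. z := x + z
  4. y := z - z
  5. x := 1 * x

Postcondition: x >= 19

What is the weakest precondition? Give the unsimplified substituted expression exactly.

Answer: ( 1 * ( ( y + 9 ) * 8 ) ) >= 19

Derivation:
post: x >= 19
stmt 5: x := 1 * x  -- replace 1 occurrence(s) of x with (1 * x)
  => ( 1 * x ) >= 19
stmt 4: y := z - z  -- replace 0 occurrence(s) of y with (z - z)
  => ( 1 * x ) >= 19
stmt 3: z := x + z  -- replace 0 occurrence(s) of z with (x + z)
  => ( 1 * x ) >= 19
stmt 2: x := y * 8  -- replace 1 occurrence(s) of x with (y * 8)
  => ( 1 * ( y * 8 ) ) >= 19
stmt 1: y := y + 9  -- replace 1 occurrence(s) of y with (y + 9)
  => ( 1 * ( ( y + 9 ) * 8 ) ) >= 19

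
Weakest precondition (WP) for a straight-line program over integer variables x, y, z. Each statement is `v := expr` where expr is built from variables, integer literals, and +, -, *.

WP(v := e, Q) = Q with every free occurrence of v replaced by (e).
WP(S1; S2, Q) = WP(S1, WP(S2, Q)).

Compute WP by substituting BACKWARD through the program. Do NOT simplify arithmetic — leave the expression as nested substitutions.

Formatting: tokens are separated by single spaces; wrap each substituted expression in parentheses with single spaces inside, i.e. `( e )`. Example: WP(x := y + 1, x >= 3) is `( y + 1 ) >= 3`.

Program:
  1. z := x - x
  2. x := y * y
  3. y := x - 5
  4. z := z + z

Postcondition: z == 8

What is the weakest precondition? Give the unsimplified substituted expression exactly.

post: z == 8
stmt 4: z := z + z  -- replace 1 occurrence(s) of z with (z + z)
  => ( z + z ) == 8
stmt 3: y := x - 5  -- replace 0 occurrence(s) of y with (x - 5)
  => ( z + z ) == 8
stmt 2: x := y * y  -- replace 0 occurrence(s) of x with (y * y)
  => ( z + z ) == 8
stmt 1: z := x - x  -- replace 2 occurrence(s) of z with (x - x)
  => ( ( x - x ) + ( x - x ) ) == 8

Answer: ( ( x - x ) + ( x - x ) ) == 8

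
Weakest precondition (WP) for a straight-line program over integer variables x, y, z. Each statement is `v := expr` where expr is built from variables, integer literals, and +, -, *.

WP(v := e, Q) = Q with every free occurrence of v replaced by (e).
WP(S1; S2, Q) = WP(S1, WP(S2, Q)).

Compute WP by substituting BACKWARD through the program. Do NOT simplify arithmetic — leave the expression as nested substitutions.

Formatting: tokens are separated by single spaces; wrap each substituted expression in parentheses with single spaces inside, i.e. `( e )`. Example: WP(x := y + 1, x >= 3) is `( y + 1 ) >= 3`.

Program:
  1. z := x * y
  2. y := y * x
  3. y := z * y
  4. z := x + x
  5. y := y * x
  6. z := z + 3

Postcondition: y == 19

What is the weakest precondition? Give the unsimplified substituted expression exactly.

post: y == 19
stmt 6: z := z + 3  -- replace 0 occurrence(s) of z with (z + 3)
  => y == 19
stmt 5: y := y * x  -- replace 1 occurrence(s) of y with (y * x)
  => ( y * x ) == 19
stmt 4: z := x + x  -- replace 0 occurrence(s) of z with (x + x)
  => ( y * x ) == 19
stmt 3: y := z * y  -- replace 1 occurrence(s) of y with (z * y)
  => ( ( z * y ) * x ) == 19
stmt 2: y := y * x  -- replace 1 occurrence(s) of y with (y * x)
  => ( ( z * ( y * x ) ) * x ) == 19
stmt 1: z := x * y  -- replace 1 occurrence(s) of z with (x * y)
  => ( ( ( x * y ) * ( y * x ) ) * x ) == 19

Answer: ( ( ( x * y ) * ( y * x ) ) * x ) == 19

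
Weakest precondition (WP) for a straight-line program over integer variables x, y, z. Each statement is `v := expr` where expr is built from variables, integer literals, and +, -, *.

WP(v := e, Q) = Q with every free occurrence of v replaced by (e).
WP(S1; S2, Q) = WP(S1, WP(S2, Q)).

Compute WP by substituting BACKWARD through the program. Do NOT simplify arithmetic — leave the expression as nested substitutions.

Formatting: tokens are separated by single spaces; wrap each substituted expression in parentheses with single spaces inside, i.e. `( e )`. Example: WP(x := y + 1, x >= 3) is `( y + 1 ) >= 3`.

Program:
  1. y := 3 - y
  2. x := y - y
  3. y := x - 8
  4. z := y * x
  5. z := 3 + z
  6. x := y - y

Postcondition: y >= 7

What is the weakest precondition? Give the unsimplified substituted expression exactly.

Answer: ( ( ( 3 - y ) - ( 3 - y ) ) - 8 ) >= 7

Derivation:
post: y >= 7
stmt 6: x := y - y  -- replace 0 occurrence(s) of x with (y - y)
  => y >= 7
stmt 5: z := 3 + z  -- replace 0 occurrence(s) of z with (3 + z)
  => y >= 7
stmt 4: z := y * x  -- replace 0 occurrence(s) of z with (y * x)
  => y >= 7
stmt 3: y := x - 8  -- replace 1 occurrence(s) of y with (x - 8)
  => ( x - 8 ) >= 7
stmt 2: x := y - y  -- replace 1 occurrence(s) of x with (y - y)
  => ( ( y - y ) - 8 ) >= 7
stmt 1: y := 3 - y  -- replace 2 occurrence(s) of y with (3 - y)
  => ( ( ( 3 - y ) - ( 3 - y ) ) - 8 ) >= 7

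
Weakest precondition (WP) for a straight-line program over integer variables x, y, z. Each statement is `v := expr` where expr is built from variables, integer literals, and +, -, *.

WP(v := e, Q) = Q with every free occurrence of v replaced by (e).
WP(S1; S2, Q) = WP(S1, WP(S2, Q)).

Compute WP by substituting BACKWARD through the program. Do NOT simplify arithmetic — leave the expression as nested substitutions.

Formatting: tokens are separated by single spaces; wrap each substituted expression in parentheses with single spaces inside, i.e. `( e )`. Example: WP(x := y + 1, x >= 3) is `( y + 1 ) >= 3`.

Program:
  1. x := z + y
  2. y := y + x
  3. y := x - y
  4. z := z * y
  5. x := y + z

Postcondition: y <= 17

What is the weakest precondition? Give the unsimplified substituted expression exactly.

post: y <= 17
stmt 5: x := y + z  -- replace 0 occurrence(s) of x with (y + z)
  => y <= 17
stmt 4: z := z * y  -- replace 0 occurrence(s) of z with (z * y)
  => y <= 17
stmt 3: y := x - y  -- replace 1 occurrence(s) of y with (x - y)
  => ( x - y ) <= 17
stmt 2: y := y + x  -- replace 1 occurrence(s) of y with (y + x)
  => ( x - ( y + x ) ) <= 17
stmt 1: x := z + y  -- replace 2 occurrence(s) of x with (z + y)
  => ( ( z + y ) - ( y + ( z + y ) ) ) <= 17

Answer: ( ( z + y ) - ( y + ( z + y ) ) ) <= 17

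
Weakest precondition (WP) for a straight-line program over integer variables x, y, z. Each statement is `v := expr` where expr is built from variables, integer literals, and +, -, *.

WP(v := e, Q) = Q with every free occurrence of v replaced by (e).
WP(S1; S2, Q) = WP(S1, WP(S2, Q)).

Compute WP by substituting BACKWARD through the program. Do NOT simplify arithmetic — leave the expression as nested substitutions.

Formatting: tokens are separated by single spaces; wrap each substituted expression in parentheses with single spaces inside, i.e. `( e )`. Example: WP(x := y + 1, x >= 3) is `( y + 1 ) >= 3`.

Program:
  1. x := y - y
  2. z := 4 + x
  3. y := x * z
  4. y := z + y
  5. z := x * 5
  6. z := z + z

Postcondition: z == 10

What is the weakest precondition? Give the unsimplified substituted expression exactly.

post: z == 10
stmt 6: z := z + z  -- replace 1 occurrence(s) of z with (z + z)
  => ( z + z ) == 10
stmt 5: z := x * 5  -- replace 2 occurrence(s) of z with (x * 5)
  => ( ( x * 5 ) + ( x * 5 ) ) == 10
stmt 4: y := z + y  -- replace 0 occurrence(s) of y with (z + y)
  => ( ( x * 5 ) + ( x * 5 ) ) == 10
stmt 3: y := x * z  -- replace 0 occurrence(s) of y with (x * z)
  => ( ( x * 5 ) + ( x * 5 ) ) == 10
stmt 2: z := 4 + x  -- replace 0 occurrence(s) of z with (4 + x)
  => ( ( x * 5 ) + ( x * 5 ) ) == 10
stmt 1: x := y - y  -- replace 2 occurrence(s) of x with (y - y)
  => ( ( ( y - y ) * 5 ) + ( ( y - y ) * 5 ) ) == 10

Answer: ( ( ( y - y ) * 5 ) + ( ( y - y ) * 5 ) ) == 10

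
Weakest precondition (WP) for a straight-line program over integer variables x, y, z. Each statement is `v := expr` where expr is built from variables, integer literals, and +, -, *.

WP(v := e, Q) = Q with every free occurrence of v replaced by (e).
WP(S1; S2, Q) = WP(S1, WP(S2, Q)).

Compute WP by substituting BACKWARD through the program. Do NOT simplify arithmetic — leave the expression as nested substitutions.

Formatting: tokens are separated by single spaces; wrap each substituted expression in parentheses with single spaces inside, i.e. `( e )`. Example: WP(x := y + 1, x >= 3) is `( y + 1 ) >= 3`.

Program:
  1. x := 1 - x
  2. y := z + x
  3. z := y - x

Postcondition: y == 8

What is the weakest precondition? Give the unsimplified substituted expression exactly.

Answer: ( z + ( 1 - x ) ) == 8

Derivation:
post: y == 8
stmt 3: z := y - x  -- replace 0 occurrence(s) of z with (y - x)
  => y == 8
stmt 2: y := z + x  -- replace 1 occurrence(s) of y with (z + x)
  => ( z + x ) == 8
stmt 1: x := 1 - x  -- replace 1 occurrence(s) of x with (1 - x)
  => ( z + ( 1 - x ) ) == 8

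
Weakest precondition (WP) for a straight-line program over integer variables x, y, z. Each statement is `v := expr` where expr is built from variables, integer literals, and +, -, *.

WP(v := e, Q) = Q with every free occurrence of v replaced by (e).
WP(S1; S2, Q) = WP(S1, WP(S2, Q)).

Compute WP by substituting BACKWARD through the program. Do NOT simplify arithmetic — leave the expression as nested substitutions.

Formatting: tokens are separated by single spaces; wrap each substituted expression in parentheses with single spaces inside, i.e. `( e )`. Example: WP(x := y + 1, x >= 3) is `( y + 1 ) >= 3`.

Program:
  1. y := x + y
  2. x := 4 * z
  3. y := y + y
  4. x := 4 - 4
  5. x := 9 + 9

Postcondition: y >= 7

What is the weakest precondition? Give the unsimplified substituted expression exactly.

Answer: ( ( x + y ) + ( x + y ) ) >= 7

Derivation:
post: y >= 7
stmt 5: x := 9 + 9  -- replace 0 occurrence(s) of x with (9 + 9)
  => y >= 7
stmt 4: x := 4 - 4  -- replace 0 occurrence(s) of x with (4 - 4)
  => y >= 7
stmt 3: y := y + y  -- replace 1 occurrence(s) of y with (y + y)
  => ( y + y ) >= 7
stmt 2: x := 4 * z  -- replace 0 occurrence(s) of x with (4 * z)
  => ( y + y ) >= 7
stmt 1: y := x + y  -- replace 2 occurrence(s) of y with (x + y)
  => ( ( x + y ) + ( x + y ) ) >= 7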